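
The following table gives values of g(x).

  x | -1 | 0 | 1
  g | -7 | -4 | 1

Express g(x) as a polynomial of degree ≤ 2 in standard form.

g(x) = x^2 + 4x - 4

Newton's divided differences:
g[-1,0] = (-4 - (-7)) / (0 - (-1)) = 3
g[0,1] = (1 - (-4)) / (1 - 0) = 5
g[-1,0,1] = (5 - 3) / (1 - (-1)) = 1
g(x) = -7 + 3·(x + 1) + 1·(x + 1)x
Expanding: g(x) = x^2 + 4x - 4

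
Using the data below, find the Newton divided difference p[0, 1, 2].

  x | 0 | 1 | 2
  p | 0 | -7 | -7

7/2

p[0,1] = (-7 - 0) / (1 - 0) = -7
p[1,2] = (-7 - (-7)) / (2 - 1) = 0
p[0,1,2] = (0 - (-7)) / (2 - 0) = 7/2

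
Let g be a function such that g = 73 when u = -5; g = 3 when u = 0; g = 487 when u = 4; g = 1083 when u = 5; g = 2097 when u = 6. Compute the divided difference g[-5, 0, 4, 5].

8

g[-5,0] = (3 - 73) / (0 - (-5)) = -14
g[0,4] = (487 - 3) / (4 - 0) = 121
g[4,5] = (1083 - 487) / (5 - 4) = 596
g[-5,0,4] = (121 - (-14)) / (4 - (-5)) = 15
g[0,4,5] = (596 - 121) / (5 - 0) = 95
g[-5,0,4,5] = (95 - 15) / (5 - (-5)) = 8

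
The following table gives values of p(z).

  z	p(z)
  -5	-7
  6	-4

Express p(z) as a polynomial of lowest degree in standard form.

p(z) = (3/11)z - 62/11

L_0(z) = (z - 6) / [-11] = -(1/11)z + 6/11
L_1(z) = (z + 5) / [11] = (1/11)z + 5/11
p(z) = (-7)·L_0 + (-4)·L_1
  (-7)·L_0(z) = (7/11)z - 42/11
  (-4)·L_1(z) = -(4/11)z - 20/11
Adding term by term: (3/11)z - 62/11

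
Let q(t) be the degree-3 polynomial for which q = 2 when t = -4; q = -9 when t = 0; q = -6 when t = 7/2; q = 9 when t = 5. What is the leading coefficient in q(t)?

The leading coefficient equals the top divided difference q[-4,0,7/2,5].
q[-4,0] = (-9 - 2) / (0 - (-4)) = -11/4
q[0,7/2] = (-6 - (-9)) / (7/2 - 0) = 6/7
q[7/2,5] = (9 - (-6)) / (5 - 7/2) = 10
q[-4,0,7/2] = (6/7 - (-11/4)) / (7/2 - (-4)) = 101/210
q[0,7/2,5] = (10 - 6/7) / (5 - 0) = 64/35
q[-4,0,7/2,5] = (64/35 - 101/210) / (5 - (-4)) = 283/1890

283/1890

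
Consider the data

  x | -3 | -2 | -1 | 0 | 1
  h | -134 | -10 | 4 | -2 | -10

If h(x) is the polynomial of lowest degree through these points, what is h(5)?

L_0(5) = (7)·(6)·(5)·(4)/[(-1)·(-2)·(-3)·(-4)] = 35
L_1(5) = (8)·(6)·(5)·(4)/[(1)·(-1)·(-2)·(-3)] = -160
L_2(5) = (8)·(7)·(5)·(4)/[(2)·(1)·(-1)·(-2)] = 280
L_3(5) = (8)·(7)·(6)·(4)/[(3)·(2)·(1)·(-1)] = -224
L_4(5) = (8)·(7)·(6)·(5)/[(4)·(3)·(2)·(1)] = 70
Sum: (-134)·(35) + (-10)·(-160) + 4·(280) + (-2)·(-224) + (-10)·(70) = -2222

-2222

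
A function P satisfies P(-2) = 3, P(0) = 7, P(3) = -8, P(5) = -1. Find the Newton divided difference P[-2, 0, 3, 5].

P[-2,0] = (7 - 3) / (0 - (-2)) = 2
P[0,3] = (-8 - 7) / (3 - 0) = -5
P[3,5] = (-1 - (-8)) / (5 - 3) = 7/2
P[-2,0,3] = (-5 - 2) / (3 - (-2)) = -7/5
P[0,3,5] = (7/2 - (-5)) / (5 - 0) = 17/10
P[-2,0,3,5] = (17/10 - (-7/5)) / (5 - (-2)) = 31/70

31/70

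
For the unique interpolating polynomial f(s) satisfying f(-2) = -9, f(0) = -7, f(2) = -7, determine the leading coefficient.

-1/4

L_0(s) = s(s - 2) / [8] = (1/8)s^2 - (1/4)s
L_1(s) = (s + 2)(s - 2) / [-4] = -(1/4)s^2 + 1
L_2(s) = (s + 2)s / [8] = (1/8)s^2 + (1/4)s
f(s) = (-9)·L_0 + (-7)·L_1 + (-7)·L_2
Only the coefficient of s^2 is needed; take it from each L_i and combine:
(-9)·(1/8) + (-7)·(-1/4) + (-7)·(1/8) = -1/4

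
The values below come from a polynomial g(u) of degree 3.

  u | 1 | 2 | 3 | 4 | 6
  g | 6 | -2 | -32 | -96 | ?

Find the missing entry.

The 4 known values determine g uniquely (degree ≤ 3).
L_0(6) = (4)·(3)·(2)/[(-1)·(-2)·(-3)] = -4
L_1(6) = (5)·(3)·(2)/[(1)·(-1)·(-2)] = 15
L_2(6) = (5)·(4)·(2)/[(2)·(1)·(-1)] = -20
L_3(6) = (5)·(4)·(3)/[(3)·(2)·(1)] = 10
Sum: 6·(-4) + (-2)·(15) + (-32)·(-20) + (-96)·(10) = -374

-374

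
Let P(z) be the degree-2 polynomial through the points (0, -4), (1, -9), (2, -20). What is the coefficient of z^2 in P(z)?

-3

The leading coefficient equals the top divided difference P[0,1,2].
P[0,1] = (-9 - (-4)) / (1 - 0) = -5
P[1,2] = (-20 - (-9)) / (2 - 1) = -11
P[0,1,2] = (-11 - (-5)) / (2 - 0) = -3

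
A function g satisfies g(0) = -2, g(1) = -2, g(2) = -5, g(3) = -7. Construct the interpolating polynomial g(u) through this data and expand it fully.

g(u) = (2/3)u^3 - (7/2)u^2 + (17/6)u - 2

Build the Lagrange basis polynomials:
L_0(u) = (u - 1)(u - 2)(u - 3) / [-6] = -(1/6)u^3 + u^2 - (11/6)u + 1
L_1(u) = u(u - 2)(u - 3) / [2] = (1/2)u^3 - (5/2)u^2 + 3u
L_2(u) = u(u - 1)(u - 3) / [-2] = -(1/2)u^3 + 2u^2 - (3/2)u
L_3(u) = u(u - 1)(u - 2) / [6] = (1/6)u^3 - (1/2)u^2 + (1/3)u
g(u) = (-2)·L_0 + (-2)·L_1 + (-5)·L_2 + (-7)·L_3
  (-2)·L_0(u) = (1/3)u^3 - 2u^2 + (11/3)u - 2
  (-2)·L_1(u) = -u^3 + 5u^2 - 6u
  (-5)·L_2(u) = (5/2)u^3 - 10u^2 + (15/2)u
  (-7)·L_3(u) = -(7/6)u^3 + (7/2)u^2 - (7/3)u
Adding term by term: (2/3)u^3 - (7/2)u^2 + (17/6)u - 2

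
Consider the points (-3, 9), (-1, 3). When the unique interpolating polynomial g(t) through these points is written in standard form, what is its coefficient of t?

-3

Build the Lagrange basis polynomials:
L_0(t) = (t + 1) / [-2] = -(1/2)t - 1/2
L_1(t) = (t + 3) / [2] = (1/2)t + 3/2
g(t) = 9·L_0 + 3·L_1
Only the coefficient of t is needed; take it from each L_i and combine:
9·(-1/2) + 3·(1/2) = -3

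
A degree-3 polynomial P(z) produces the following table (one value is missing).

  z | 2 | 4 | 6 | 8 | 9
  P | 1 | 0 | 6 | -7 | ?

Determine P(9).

The 4 known values determine P uniquely (degree ≤ 3).
Evaluate each Lagrange basis at z = 9:
L_0(9) = (5)·(3)·(1)/[(-2)·(-4)·(-6)] = -5/16
L_1(9) = (7)·(3)·(1)/[(2)·(-2)·(-4)] = 21/16
L_2(9) = (7)·(5)·(1)/[(4)·(2)·(-2)] = -35/16
L_3(9) = (7)·(5)·(3)/[(6)·(4)·(2)] = 35/16
Sum: 1·(-5/16) + 0 + 6·(-35/16) + (-7)·(35/16) = -115/4

-115/4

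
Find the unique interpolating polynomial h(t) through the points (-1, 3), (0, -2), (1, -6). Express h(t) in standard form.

h(t) = (1/2)t^2 - (9/2)t - 2

Build the Lagrange basis polynomials:
L_0(t) = t(t - 1) / [2] = (1/2)t^2 - (1/2)t
L_1(t) = (t + 1)(t - 1) / [-1] = -t^2 + 1
L_2(t) = (t + 1)t / [2] = (1/2)t^2 + (1/2)t
h(t) = 3·L_0 + (-2)·L_1 + (-6)·L_2
  3·L_0(t) = (3/2)t^2 - (3/2)t
  (-2)·L_1(t) = 2t^2 - 2
  (-6)·L_2(t) = -3t^2 - 3t
Adding term by term: (1/2)t^2 - (9/2)t - 2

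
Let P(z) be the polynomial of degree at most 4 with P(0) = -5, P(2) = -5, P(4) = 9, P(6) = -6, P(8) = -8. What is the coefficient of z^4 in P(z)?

The leading coefficient equals the top divided difference P[0,2,4,6,8].
P[0,2] = (-5 - (-5)) / (2 - 0) = 0
P[2,4] = (9 - (-5)) / (4 - 2) = 7
P[4,6] = (-6 - 9) / (6 - 4) = -15/2
P[6,8] = (-8 - (-6)) / (8 - 6) = -1
P[0,2,4] = (7 - 0) / (4 - 0) = 7/4
P[2,4,6] = (-15/2 - 7) / (6 - 2) = -29/8
P[4,6,8] = (-1 - (-15/2)) / (8 - 4) = 13/8
P[0,2,4,6] = (-29/8 - 7/4) / (6 - 0) = -43/48
P[2,4,6,8] = (13/8 - (-29/8)) / (8 - 2) = 7/8
P[0,2,4,6,8] = (7/8 - (-43/48)) / (8 - 0) = 85/384

85/384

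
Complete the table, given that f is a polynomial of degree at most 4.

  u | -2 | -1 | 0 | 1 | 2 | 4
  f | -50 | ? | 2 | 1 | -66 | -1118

The 5 known values determine f uniquely (degree ≤ 4).
Evaluate each Lagrange basis at u = -1:
L_0(-1) = (-1)·(-2)·(-3)·(-5)/[(-2)·(-3)·(-4)·(-6)] = 5/24
L_1(-1) = (1)·(-2)·(-3)·(-5)/[(2)·(-1)·(-2)·(-4)] = 15/8
L_2(-1) = (1)·(-1)·(-3)·(-5)/[(3)·(1)·(-1)·(-3)] = -5/3
L_3(-1) = (1)·(-1)·(-2)·(-5)/[(4)·(2)·(1)·(-2)] = 5/8
L_4(-1) = (1)·(-1)·(-2)·(-3)/[(6)·(4)·(3)·(2)] = -1/24
Sum: (-50)·(5/24) + 2·(15/8) + 1·(-5/3) + (-66)·(5/8) + (-1118)·(-1/24) = -3

-3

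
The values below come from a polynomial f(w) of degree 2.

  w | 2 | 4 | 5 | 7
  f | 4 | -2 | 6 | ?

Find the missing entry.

44

The 3 known values determine f uniquely (degree ≤ 2).
Evaluate each Lagrange basis at w = 7:
L_0(7) = (3)·(2)/[(-2)·(-3)] = 1
L_1(7) = (5)·(2)/[(2)·(-1)] = -5
L_2(7) = (5)·(3)/[(3)·(1)] = 5
Sum: 4·(1) + (-2)·(-5) + 6·(5) = 44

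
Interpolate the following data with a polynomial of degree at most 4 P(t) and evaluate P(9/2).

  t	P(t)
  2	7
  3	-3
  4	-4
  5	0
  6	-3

-33/16

Evaluate each Lagrange basis at t = 9/2:
L_0(9/2) = (3/2)·(1/2)·(-1/2)·(-3/2)/[(-1)·(-2)·(-3)·(-4)] = 3/128
L_1(9/2) = (5/2)·(1/2)·(-1/2)·(-3/2)/[(1)·(-1)·(-2)·(-3)] = -5/32
L_2(9/2) = (5/2)·(3/2)·(-1/2)·(-3/2)/[(2)·(1)·(-1)·(-2)] = 45/64
L_3(9/2) = (5/2)·(3/2)·(1/2)·(-3/2)/[(3)·(2)·(1)·(-1)] = 15/32
L_4(9/2) = (5/2)·(3/2)·(1/2)·(-1/2)/[(4)·(3)·(2)·(1)] = -5/128
Sum: 7·(3/128) + (-3)·(-5/32) + (-4)·(45/64) + 0 + (-3)·(-5/128) = -33/16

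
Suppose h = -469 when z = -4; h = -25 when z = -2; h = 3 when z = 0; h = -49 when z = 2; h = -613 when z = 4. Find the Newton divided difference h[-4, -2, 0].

h[-4,-2] = (-25 - (-469)) / (-2 - (-4)) = 222
h[-2,0] = (3 - (-25)) / (0 - (-2)) = 14
h[-4,-2,0] = (14 - 222) / (0 - (-4)) = -52

-52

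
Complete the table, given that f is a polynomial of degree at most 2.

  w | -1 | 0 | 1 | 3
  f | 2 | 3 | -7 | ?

The 3 known values determine f uniquely (degree ≤ 2).
Evaluate each Lagrange basis at w = 3:
L_0(3) = (3)·(2)/[(-1)·(-2)] = 3
L_1(3) = (4)·(2)/[(1)·(-1)] = -8
L_2(3) = (4)·(3)/[(2)·(1)] = 6
Sum: 2·(3) + 3·(-8) + (-7)·(6) = -60

-60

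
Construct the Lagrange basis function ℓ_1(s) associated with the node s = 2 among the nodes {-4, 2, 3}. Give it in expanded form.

ℓ_1(s) = -(1/6)s^2 - (1/6)s + 2

ℓ_1(s) = (s + 4)(s - 3) / [(6)·(-1)]
       = (s^2 + s - 12) / (-6)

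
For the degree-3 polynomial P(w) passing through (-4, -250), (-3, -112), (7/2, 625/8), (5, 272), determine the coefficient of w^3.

3

The leading coefficient equals the top divided difference P[-4,-3,7/2,5].
P[-4,-3] = (-112 - (-250)) / (-3 - (-4)) = 138
P[-3,7/2] = (625/8 - (-112)) / (7/2 - (-3)) = 117/4
P[7/2,5] = (272 - 625/8) / (5 - 7/2) = 517/4
P[-4,-3,7/2] = (117/4 - 138) / (7/2 - (-4)) = -29/2
P[-3,7/2,5] = (517/4 - 117/4) / (5 - (-3)) = 25/2
P[-4,-3,7/2,5] = (25/2 - (-29/2)) / (5 - (-4)) = 3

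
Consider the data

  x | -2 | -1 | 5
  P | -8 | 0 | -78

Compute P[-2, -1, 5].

P[-2,-1] = (0 - (-8)) / (-1 - (-2)) = 8
P[-1,5] = (-78 - 0) / (5 - (-1)) = -13
P[-2,-1,5] = (-13 - 8) / (5 - (-2)) = -3

-3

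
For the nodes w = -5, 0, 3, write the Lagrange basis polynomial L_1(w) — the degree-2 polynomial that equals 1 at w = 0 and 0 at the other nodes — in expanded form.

L_1(w) = (w + 5)(w - 3) / [(5)·(-3)]
       = (w^2 + 2w - 15) / (-15)

L_1(w) = -(1/15)w^2 - (2/15)w + 1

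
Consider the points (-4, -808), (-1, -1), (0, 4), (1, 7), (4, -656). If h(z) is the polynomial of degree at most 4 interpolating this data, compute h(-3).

-257

Using Newton's divided-difference form:
h[-4,-1] = (-1 - (-808)) / (-1 - (-4)) = 269
h[-1,0] = (4 - (-1)) / (0 - (-1)) = 5
h[0,1] = (7 - 4) / (1 - 0) = 3
h[1,4] = (-656 - 7) / (4 - 1) = -221
h[-4,-1,0] = (5 - 269) / (0 - (-4)) = -66
h[-1,0,1] = (3 - 5) / (1 - (-1)) = -1
h[0,1,4] = (-221 - 3) / (4 - 0) = -56
h[-4,-1,0,1] = (-1 - (-66)) / (1 - (-4)) = 13
h[-1,0,1,4] = (-56 - (-1)) / (4 - (-1)) = -11
h[-4,-1,0,1,4] = (-11 - 13) / (4 - (-4)) = -3
h(-3) = -808 + 269·(1) + (-66)·(1)·(-2) + 13·(1)·(-2)·(-3) + (-3)·(1)·(-2)·(-3)·(-4) = -257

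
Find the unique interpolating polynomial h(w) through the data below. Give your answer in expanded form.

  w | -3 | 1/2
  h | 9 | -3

L_0(w) = (w - 1/2) / [-7/2] = -(2/7)w + 1/7
L_1(w) = (w + 3) / [7/2] = (2/7)w + 6/7
h(w) = 9·L_0 + (-3)·L_1
  9·L_0(w) = -(18/7)w + 9/7
  (-3)·L_1(w) = -(6/7)w - 18/7
Adding term by term: -(24/7)w - 9/7

h(w) = -(24/7)w - 9/7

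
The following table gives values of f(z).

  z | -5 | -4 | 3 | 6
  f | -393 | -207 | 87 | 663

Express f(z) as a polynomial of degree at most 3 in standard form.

f(z) = 3z^3 + 3z - 3

Build the Lagrange basis polynomials:
L_0(z) = (z + 4)(z - 3)(z - 6) / [-88] = -(1/88)z^3 + (5/88)z^2 + (9/44)z - 9/11
L_1(z) = (z + 5)(z - 3)(z - 6) / [70] = (1/70)z^3 - (2/35)z^2 - (27/70)z + 9/7
L_2(z) = (z + 5)(z + 4)(z - 6) / [-168] = -(1/168)z^3 - (1/56)z^2 + (17/84)z + 5/7
L_3(z) = (z + 5)(z + 4)(z - 3) / [330] = (1/330)z^3 + (1/55)z^2 - (7/330)z - 2/11
f(z) = (-393)·L_0 + (-207)·L_1 + 87·L_2 + 663·L_3
  (-393)·L_0(z) = (393/88)z^3 - (1965/88)z^2 - (3537/44)z + 3537/11
  (-207)·L_1(z) = -(207/70)z^3 + (414/35)z^2 + (5589/70)z - 1863/7
  87·L_2(z) = -(29/56)z^3 - (87/56)z^2 + (493/28)z + 435/7
  663·L_3(z) = (221/110)z^3 + (663/55)z^2 - (1547/110)z - 1326/11
Adding term by term: 3z^3 + 3z - 3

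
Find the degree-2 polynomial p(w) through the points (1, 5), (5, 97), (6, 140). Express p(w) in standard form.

p(w) = 4w^2 - w + 2

Build the Lagrange basis polynomials:
L_0(w) = (w - 5)(w - 6) / [20] = (1/20)w^2 - (11/20)w + 3/2
L_1(w) = (w - 1)(w - 6) / [-4] = -(1/4)w^2 + (7/4)w - 3/2
L_2(w) = (w - 1)(w - 5) / [5] = (1/5)w^2 - (6/5)w + 1
p(w) = 5·L_0 + 97·L_1 + 140·L_2
  5·L_0(w) = (1/4)w^2 - (11/4)w + 15/2
  97·L_1(w) = -(97/4)w^2 + (679/4)w - 291/2
  140·L_2(w) = 28w^2 - 168w + 140
Adding term by term: 4w^2 - w + 2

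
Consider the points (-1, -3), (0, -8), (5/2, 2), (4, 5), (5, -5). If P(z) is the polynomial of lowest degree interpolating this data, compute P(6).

-1617/50

Evaluate each Lagrange basis at z = 6:
L_0(6) = (6)·(7/2)·(2)·(1)/[(-1)·(-7/2)·(-5)·(-6)] = 2/5
L_1(6) = (7)·(7/2)·(2)·(1)/[(1)·(-5/2)·(-4)·(-5)] = -49/50
L_2(6) = (7)·(6)·(2)·(1)/[(7/2)·(5/2)·(-3/2)·(-5/2)] = 64/25
L_3(6) = (7)·(6)·(7/2)·(1)/[(5)·(4)·(3/2)·(-1)] = -49/10
L_4(6) = (7)·(6)·(7/2)·(2)/[(6)·(5)·(5/2)·(1)] = 98/25
Sum: (-3)·(2/5) + (-8)·(-49/50) + 2·(64/25) + 5·(-49/10) + (-5)·(98/25) = -1617/50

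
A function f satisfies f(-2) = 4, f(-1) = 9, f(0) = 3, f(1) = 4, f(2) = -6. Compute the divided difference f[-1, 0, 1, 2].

-3

f[-1,0] = (3 - 9) / (0 - (-1)) = -6
f[0,1] = (4 - 3) / (1 - 0) = 1
f[1,2] = (-6 - 4) / (2 - 1) = -10
f[-1,0,1] = (1 - (-6)) / (1 - (-1)) = 7/2
f[0,1,2] = (-10 - 1) / (2 - 0) = -11/2
f[-1,0,1,2] = (-11/2 - 7/2) / (2 - (-1)) = -3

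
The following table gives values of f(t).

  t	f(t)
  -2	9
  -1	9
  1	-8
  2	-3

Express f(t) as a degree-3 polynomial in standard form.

Build the Lagrange basis polynomials:
L_0(t) = (t + 1)(t - 1)(t - 2) / [-12] = -(1/12)t^3 + (1/6)t^2 + (1/12)t - 1/6
L_1(t) = (t + 2)(t - 1)(t - 2) / [6] = (1/6)t^3 - (1/6)t^2 - (2/3)t + 2/3
L_2(t) = (t + 2)(t + 1)(t - 2) / [-6] = -(1/6)t^3 - (1/6)t^2 + (2/3)t + 2/3
L_3(t) = (t + 2)(t + 1)(t - 1) / [12] = (1/12)t^3 + (1/6)t^2 - (1/12)t - 1/6
f(t) = 9·L_0 + 9·L_1 + (-8)·L_2 + (-3)·L_3
  9·L_0(t) = -(3/4)t^3 + (3/2)t^2 + (3/4)t - 3/2
  9·L_1(t) = (3/2)t^3 - (3/2)t^2 - 6t + 6
  (-8)·L_2(t) = (4/3)t^3 + (4/3)t^2 - (16/3)t - 16/3
  (-3)·L_3(t) = -(1/4)t^3 - (1/2)t^2 + (1/4)t + 1/2
Adding term by term: (11/6)t^3 + (5/6)t^2 - (31/3)t - 1/3

f(t) = (11/6)t^3 + (5/6)t^2 - (31/3)t - 1/3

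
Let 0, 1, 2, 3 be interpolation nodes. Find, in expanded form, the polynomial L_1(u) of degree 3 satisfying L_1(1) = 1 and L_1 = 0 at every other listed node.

L_1(u) = u(u - 2)(u - 3) / [(1)·(-1)·(-2)]
       = (u^3 - 5u^2 + 6u) / (2)

L_1(u) = (1/2)u^3 - (5/2)u^2 + 3u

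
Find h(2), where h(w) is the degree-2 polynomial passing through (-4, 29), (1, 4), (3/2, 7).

Evaluate each Lagrange basis at w = 2:
L_0(2) = (1)·(1/2)/[(-5)·(-11/2)] = 1/55
L_1(2) = (6)·(1/2)/[(5)·(-1/2)] = -6/5
L_2(2) = (6)·(1)/[(11/2)·(1/2)] = 24/11
Sum: 29·(1/55) + 4·(-6/5) + 7·(24/11) = 11

11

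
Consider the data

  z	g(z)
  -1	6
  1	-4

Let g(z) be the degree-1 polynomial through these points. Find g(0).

1

L_0(0) = (-1)/[(-2)] = 1/2
L_1(0) = (1)/[(2)] = 1/2
Sum: 6·(1/2) + (-4)·(1/2) = 1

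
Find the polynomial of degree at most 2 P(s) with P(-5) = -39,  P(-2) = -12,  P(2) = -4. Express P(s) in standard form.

P(s) = -s^2 + 2s - 4

Build the Lagrange basis polynomials:
L_0(s) = (s + 2)(s - 2) / [21] = (1/21)s^2 - 4/21
L_1(s) = (s + 5)(s - 2) / [-12] = -(1/12)s^2 - (1/4)s + 5/6
L_2(s) = (s + 5)(s + 2) / [28] = (1/28)s^2 + (1/4)s + 5/14
P(s) = (-39)·L_0 + (-12)·L_1 + (-4)·L_2
  (-39)·L_0(s) = -(13/7)s^2 + 52/7
  (-12)·L_1(s) = s^2 + 3s - 10
  (-4)·L_2(s) = -(1/7)s^2 - s - 10/7
Adding term by term: -s^2 + 2s - 4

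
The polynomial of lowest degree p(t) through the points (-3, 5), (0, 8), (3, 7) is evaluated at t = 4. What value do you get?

L_0(4) = (4)·(1)/[(-3)·(-6)] = 2/9
L_1(4) = (7)·(1)/[(3)·(-3)] = -7/9
L_2(4) = (7)·(4)/[(6)·(3)] = 14/9
Sum: 5·(2/9) + 8·(-7/9) + 7·(14/9) = 52/9

52/9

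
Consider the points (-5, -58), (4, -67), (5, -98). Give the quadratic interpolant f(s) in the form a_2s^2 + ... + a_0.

Newton's divided differences:
f[-5,4] = (-67 - (-58)) / (4 - (-5)) = -1
f[4,5] = (-98 - (-67)) / (5 - 4) = -31
f[-5,4,5] = (-31 - (-1)) / (5 - (-5)) = -3
f(s) = -58 + (-1)·(s + 5) + (-3)·(s + 5)(s - 4)
Expanding: f(s) = -3s^2 - 4s - 3

f(s) = -3s^2 - 4s - 3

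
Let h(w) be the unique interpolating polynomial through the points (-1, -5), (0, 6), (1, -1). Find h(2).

Using Newton's divided-difference form:
h[-1,0] = (6 - (-5)) / (0 - (-1)) = 11
h[0,1] = (-1 - 6) / (1 - 0) = -7
h[-1,0,1] = (-7 - 11) / (1 - (-1)) = -9
h(2) = -5 + 11·(3) + (-9)·(3)·(2) = -26

-26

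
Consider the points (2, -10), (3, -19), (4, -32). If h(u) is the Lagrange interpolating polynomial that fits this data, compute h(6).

-70

Evaluate each Lagrange basis at u = 6:
L_0(6) = (3)·(2)/[(-1)·(-2)] = 3
L_1(6) = (4)·(2)/[(1)·(-1)] = -8
L_2(6) = (4)·(3)/[(2)·(1)] = 6
Sum: (-10)·(3) + (-19)·(-8) + (-32)·(6) = -70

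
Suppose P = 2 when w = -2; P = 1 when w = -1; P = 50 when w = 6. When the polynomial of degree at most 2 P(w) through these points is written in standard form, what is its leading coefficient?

Build the Lagrange basis polynomials:
L_0(w) = (w + 1)(w - 6) / [8] = (1/8)w^2 - (5/8)w - 3/4
L_1(w) = (w + 2)(w - 6) / [-7] = -(1/7)w^2 + (4/7)w + 12/7
L_2(w) = (w + 2)(w + 1) / [56] = (1/56)w^2 + (3/56)w + 1/28
P(w) = 2·L_0 + 1·L_1 + 50·L_2
Only the coefficient of w^2 is needed; take it from each L_i and combine:
2·(1/8) + 1·(-1/7) + 50·(1/56) = 1

1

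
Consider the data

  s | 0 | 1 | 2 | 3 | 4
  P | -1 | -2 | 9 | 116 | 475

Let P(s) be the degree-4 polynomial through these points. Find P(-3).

Evaluate each Lagrange basis at s = -3:
L_0(-3) = (-4)·(-5)·(-6)·(-7)/[(-1)·(-2)·(-3)·(-4)] = 35
L_1(-3) = (-3)·(-5)·(-6)·(-7)/[(1)·(-1)·(-2)·(-3)] = -105
L_2(-3) = (-3)·(-4)·(-6)·(-7)/[(2)·(1)·(-1)·(-2)] = 126
L_3(-3) = (-3)·(-4)·(-5)·(-7)/[(3)·(2)·(1)·(-1)] = -70
L_4(-3) = (-3)·(-4)·(-5)·(-6)/[(4)·(3)·(2)·(1)] = 15
Sum: (-1)·(35) + (-2)·(-105) + 9·(126) + 116·(-70) + 475·(15) = 314

314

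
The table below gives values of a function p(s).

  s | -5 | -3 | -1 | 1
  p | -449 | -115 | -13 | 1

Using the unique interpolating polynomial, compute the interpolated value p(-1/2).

L_0(-1/2) = (5/2)·(1/2)·(-3/2)/[(-2)·(-4)·(-6)] = 5/128
L_1(-1/2) = (9/2)·(1/2)·(-3/2)/[(2)·(-2)·(-4)] = -27/128
L_2(-1/2) = (9/2)·(5/2)·(-3/2)/[(4)·(2)·(-2)] = 135/128
L_3(-1/2) = (9/2)·(5/2)·(1/2)/[(6)·(4)·(2)] = 15/128
Sum: (-449)·(5/128) + (-115)·(-27/128) + (-13)·(135/128) + 1·(15/128) = -55/8

-55/8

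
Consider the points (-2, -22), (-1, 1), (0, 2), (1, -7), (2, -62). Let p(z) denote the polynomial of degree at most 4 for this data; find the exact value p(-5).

-1063

L_0(-5) = (-4)·(-5)·(-6)·(-7)/[(-1)·(-2)·(-3)·(-4)] = 35
L_1(-5) = (-3)·(-5)·(-6)·(-7)/[(1)·(-1)·(-2)·(-3)] = -105
L_2(-5) = (-3)·(-4)·(-6)·(-7)/[(2)·(1)·(-1)·(-2)] = 126
L_3(-5) = (-3)·(-4)·(-5)·(-7)/[(3)·(2)·(1)·(-1)] = -70
L_4(-5) = (-3)·(-4)·(-5)·(-6)/[(4)·(3)·(2)·(1)] = 15
Sum: (-22)·(35) + 1·(-105) + 2·(126) + (-7)·(-70) + (-62)·(15) = -1063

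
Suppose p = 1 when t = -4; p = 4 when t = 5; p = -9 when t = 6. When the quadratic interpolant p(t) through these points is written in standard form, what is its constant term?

29

Build the Lagrange basis polynomials:
L_0(t) = (t - 5)(t - 6) / [90] = (1/90)t^2 - (11/90)t + 1/3
L_1(t) = (t + 4)(t - 6) / [-9] = -(1/9)t^2 + (2/9)t + 8/3
L_2(t) = (t + 4)(t - 5) / [10] = (1/10)t^2 - (1/10)t - 2
p(t) = 1·L_0 + 4·L_1 + (-9)·L_2
Only the constant term is needed; take it from each L_i and combine:
1·(1/3) + 4·(8/3) + (-9)·(-2) = 29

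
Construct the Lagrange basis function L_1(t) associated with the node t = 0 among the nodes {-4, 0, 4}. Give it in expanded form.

L_1(t) = (t + 4)(t - 4) / [(4)·(-4)]
       = (t^2 - 16) / (-16)

L_1(t) = -(1/16)t^2 + 1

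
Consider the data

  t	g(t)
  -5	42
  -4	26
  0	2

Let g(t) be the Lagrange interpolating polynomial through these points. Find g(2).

14

Evaluate each Lagrange basis at t = 2:
L_0(2) = (6)·(2)/[(-1)·(-5)] = 12/5
L_1(2) = (7)·(2)/[(1)·(-4)] = -7/2
L_2(2) = (7)·(6)/[(5)·(4)] = 21/10
Sum: 42·(12/5) + 26·(-7/2) + 2·(21/10) = 14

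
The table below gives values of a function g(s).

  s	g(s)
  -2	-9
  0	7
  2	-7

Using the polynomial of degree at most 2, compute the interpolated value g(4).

Evaluate each Lagrange basis at s = 4:
L_0(4) = (4)·(2)/[(-2)·(-4)] = 1
L_1(4) = (6)·(2)/[(2)·(-2)] = -3
L_2(4) = (6)·(4)/[(4)·(2)] = 3
Sum: (-9)·(1) + 7·(-3) + (-7)·(3) = -51

-51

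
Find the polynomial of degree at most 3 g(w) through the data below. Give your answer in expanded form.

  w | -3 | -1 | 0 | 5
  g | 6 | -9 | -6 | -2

L_0(w) = (w + 1)w(w - 5) / [-48] = -(1/48)w^3 + (1/12)w^2 + (5/48)w
L_1(w) = (w + 3)w(w - 5) / [12] = (1/12)w^3 - (1/6)w^2 - (5/4)w
L_2(w) = (w + 3)(w + 1)(w - 5) / [-15] = -(1/15)w^3 + (1/15)w^2 + (17/15)w + 1
L_3(w) = (w + 3)(w + 1)w / [240] = (1/240)w^3 + (1/60)w^2 + (1/80)w
g(w) = 6·L_0 + (-9)·L_1 + (-6)·L_2 + (-2)·L_3
  6·L_0(w) = -(1/8)w^3 + (1/2)w^2 + (5/8)w
  (-9)·L_1(w) = -(3/4)w^3 + (3/2)w^2 + (45/4)w
  (-6)·L_2(w) = (2/5)w^3 - (2/5)w^2 - (34/5)w - 6
  (-2)·L_3(w) = -(1/120)w^3 - (1/30)w^2 - (1/40)w
Adding term by term: -(29/60)w^3 + (47/30)w^2 + (101/20)w - 6

g(w) = -(29/60)w^3 + (47/30)w^2 + (101/20)w - 6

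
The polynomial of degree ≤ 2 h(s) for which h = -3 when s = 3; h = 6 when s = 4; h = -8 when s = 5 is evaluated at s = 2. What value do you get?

Evaluate each Lagrange basis at s = 2:
L_0(2) = (-2)·(-3)/[(-1)·(-2)] = 3
L_1(2) = (-1)·(-3)/[(1)·(-1)] = -3
L_2(2) = (-1)·(-2)/[(2)·(1)] = 1
Sum: (-3)·(3) + 6·(-3) + (-8)·(1) = -35

-35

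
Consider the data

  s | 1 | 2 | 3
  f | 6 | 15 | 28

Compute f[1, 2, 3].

f[1,2] = (15 - 6) / (2 - 1) = 9
f[2,3] = (28 - 15) / (3 - 2) = 13
f[1,2,3] = (13 - 9) / (3 - 1) = 2

2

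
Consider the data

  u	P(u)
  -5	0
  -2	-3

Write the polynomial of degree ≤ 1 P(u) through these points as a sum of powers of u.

P(u) = -u - 5

L_0(u) = (u + 2) / [-3] = -(1/3)u - 2/3
L_1(u) = (u + 5) / [3] = (1/3)u + 5/3
P(u) = 0·L_0 + (-3)·L_1
  0·L_0(u) = 0
  (-3)·L_1(u) = -u - 5
Adding term by term: -u - 5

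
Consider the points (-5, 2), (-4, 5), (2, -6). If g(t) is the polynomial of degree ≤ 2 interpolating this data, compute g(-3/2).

155/24

Using Newton's divided-difference form:
g[-5,-4] = (5 - 2) / (-4 - (-5)) = 3
g[-4,2] = (-6 - 5) / (2 - (-4)) = -11/6
g[-5,-4,2] = (-11/6 - 3) / (2 - (-5)) = -29/42
g(-3/2) = 2 + 3·(7/2) + (-29/42)·(7/2)·(5/2) = 155/24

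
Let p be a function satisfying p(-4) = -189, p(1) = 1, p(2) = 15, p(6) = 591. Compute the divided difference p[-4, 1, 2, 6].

3

p[-4,1] = (1 - (-189)) / (1 - (-4)) = 38
p[1,2] = (15 - 1) / (2 - 1) = 14
p[2,6] = (591 - 15) / (6 - 2) = 144
p[-4,1,2] = (14 - 38) / (2 - (-4)) = -4
p[1,2,6] = (144 - 14) / (6 - 1) = 26
p[-4,1,2,6] = (26 - (-4)) / (6 - (-4)) = 3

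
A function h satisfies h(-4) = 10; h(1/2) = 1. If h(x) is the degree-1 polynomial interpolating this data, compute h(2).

L_0(2) = (3/2)/[(-9/2)] = -1/3
L_1(2) = (6)/[(9/2)] = 4/3
Sum: 10·(-1/3) + 1·(4/3) = -2

-2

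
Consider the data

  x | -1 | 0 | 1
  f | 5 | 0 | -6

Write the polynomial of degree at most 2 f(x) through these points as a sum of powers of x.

Newton's divided differences:
f[-1,0] = (0 - 5) / (0 - (-1)) = -5
f[0,1] = (-6 - 0) / (1 - 0) = -6
f[-1,0,1] = (-6 - (-5)) / (1 - (-1)) = -1/2
f(x) = 5 + (-5)·(x + 1) + (-1/2)·(x + 1)x
Expanding: f(x) = -(1/2)x^2 - (11/2)x

f(x) = -(1/2)x^2 - (11/2)x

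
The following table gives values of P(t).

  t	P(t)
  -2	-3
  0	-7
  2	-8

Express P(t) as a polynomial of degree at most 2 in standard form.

Newton's divided differences:
P[-2,0] = (-7 - (-3)) / (0 - (-2)) = -2
P[0,2] = (-8 - (-7)) / (2 - 0) = -1/2
P[-2,0,2] = (-1/2 - (-2)) / (2 - (-2)) = 3/8
P(t) = -3 + (-2)·(t + 2) + (3/8)·(t + 2)t
Expanding: P(t) = (3/8)t^2 - (5/4)t - 7

P(t) = (3/8)t^2 - (5/4)t - 7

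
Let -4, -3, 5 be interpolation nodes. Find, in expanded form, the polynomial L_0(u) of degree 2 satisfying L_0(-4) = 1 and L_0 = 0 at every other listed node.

L_0(u) = (u + 3)(u - 5) / [(-1)·(-9)]
       = (u^2 - 2u - 15) / (9)

L_0(u) = (1/9)u^2 - (2/9)u - 5/3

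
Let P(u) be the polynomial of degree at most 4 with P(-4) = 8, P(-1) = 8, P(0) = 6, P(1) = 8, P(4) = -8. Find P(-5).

L_0(-5) = (-4)·(-5)·(-6)·(-9)/[(-3)·(-4)·(-5)·(-8)] = 9/4
L_1(-5) = (-1)·(-5)·(-6)·(-9)/[(3)·(-1)·(-2)·(-5)] = -9
L_2(-5) = (-1)·(-4)·(-6)·(-9)/[(4)·(1)·(-1)·(-4)] = 27/2
L_3(-5) = (-1)·(-4)·(-5)·(-9)/[(5)·(2)·(1)·(-3)] = -6
L_4(-5) = (-1)·(-4)·(-5)·(-6)/[(8)·(5)·(4)·(3)] = 1/4
Sum: 8·(9/4) + 8·(-9) + 6·(27/2) + 8·(-6) + (-8)·(1/4) = -23

-23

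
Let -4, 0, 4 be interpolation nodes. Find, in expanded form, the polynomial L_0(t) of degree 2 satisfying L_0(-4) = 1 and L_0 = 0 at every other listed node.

L_0(t) = t(t - 4) / [(-4)·(-8)]
       = (t^2 - 4t) / (32)

L_0(t) = (1/32)t^2 - (1/8)t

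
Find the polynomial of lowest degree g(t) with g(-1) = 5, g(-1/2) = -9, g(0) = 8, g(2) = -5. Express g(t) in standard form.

Newton's divided differences:
g[-1,-1/2] = (-9 - 5) / (-1/2 - (-1)) = -28
g[-1/2,0] = (8 - (-9)) / (0 - (-1/2)) = 34
g[0,2] = (-5 - 8) / (2 - 0) = -13/2
g[-1,-1/2,0] = (34 - (-28)) / (0 - (-1)) = 62
g[-1/2,0,2] = (-13/2 - 34) / (2 - (-1/2)) = -81/5
g[-1,-1/2,0,2] = (-81/5 - 62) / (2 - (-1)) = -391/15
g(t) = 5 + (-28)·(t + 1) + 62·(t + 1)(t + 1/2) + (-391/15)·(t + 1)(t + 1/2)t
Expanding: g(t) = -(391/15)t^3 + (229/10)t^2 + (1559/30)t + 8

g(t) = -(391/15)t^3 + (229/10)t^2 + (1559/30)t + 8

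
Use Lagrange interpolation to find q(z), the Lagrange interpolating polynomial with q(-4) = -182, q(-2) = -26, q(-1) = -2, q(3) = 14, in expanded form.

L_0(z) = (z + 2)(z + 1)(z - 3) / [-42] = -(1/42)z^3 + (1/6)z + 1/7
L_1(z) = (z + 4)(z + 1)(z - 3) / [10] = (1/10)z^3 + (1/5)z^2 - (11/10)z - 6/5
L_2(z) = (z + 4)(z + 2)(z - 3) / [-12] = -(1/12)z^3 - (1/4)z^2 + (5/6)z + 2
L_3(z) = (z + 4)(z + 2)(z + 1) / [140] = (1/140)z^3 + (1/20)z^2 + (1/10)z + 2/35
q(z) = (-182)·L_0 + (-26)·L_1 + (-2)·L_2 + 14·L_3
  (-182)·L_0(z) = (13/3)z^3 - (91/3)z - 26
  (-26)·L_1(z) = -(13/5)z^3 - (26/5)z^2 + (143/5)z + 156/5
  (-2)·L_2(z) = (1/6)z^3 + (1/2)z^2 - (5/3)z - 4
  14·L_3(z) = (1/10)z^3 + (7/10)z^2 + (7/5)z + 4/5
Adding term by term: 2z^3 - 4z^2 - 2z + 2

q(z) = 2z^3 - 4z^2 - 2z + 2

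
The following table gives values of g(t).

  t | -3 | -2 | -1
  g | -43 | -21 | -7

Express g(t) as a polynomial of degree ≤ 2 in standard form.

g(t) = -4t^2 + 2t - 1

Newton's divided differences:
g[-3,-2] = (-21 - (-43)) / (-2 - (-3)) = 22
g[-2,-1] = (-7 - (-21)) / (-1 - (-2)) = 14
g[-3,-2,-1] = (14 - 22) / (-1 - (-3)) = -4
g(t) = -43 + 22·(t + 3) + (-4)·(t + 3)(t + 2)
Expanding: g(t) = -4t^2 + 2t - 1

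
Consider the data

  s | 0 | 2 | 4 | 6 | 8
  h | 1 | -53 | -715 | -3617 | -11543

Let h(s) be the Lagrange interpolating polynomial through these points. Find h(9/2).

-18263/16

Evaluate each Lagrange basis at s = 9/2:
L_0(9/2) = (5/2)·(1/2)·(-3/2)·(-7/2)/[(-2)·(-4)·(-6)·(-8)] = 35/2048
L_1(9/2) = (9/2)·(1/2)·(-3/2)·(-7/2)/[(2)·(-2)·(-4)·(-6)] = -63/512
L_2(9/2) = (9/2)·(5/2)·(-3/2)·(-7/2)/[(4)·(2)·(-2)·(-4)] = 945/1024
L_3(9/2) = (9/2)·(5/2)·(1/2)·(-7/2)/[(6)·(4)·(2)·(-2)] = 105/512
L_4(9/2) = (9/2)·(5/2)·(1/2)·(-3/2)/[(8)·(6)·(4)·(2)] = -45/2048
Sum: 1·(35/2048) + (-53)·(-63/512) + (-715)·(945/1024) + (-3617)·(105/512) + (-11543)·(-45/2048) = -18263/16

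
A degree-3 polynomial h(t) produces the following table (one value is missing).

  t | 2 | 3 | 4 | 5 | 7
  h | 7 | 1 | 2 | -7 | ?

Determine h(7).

The 4 known values determine h uniquely (degree ≤ 3).
Evaluate each Lagrange basis at t = 7:
L_0(7) = (4)·(3)·(2)/[(-1)·(-2)·(-3)] = -4
L_1(7) = (5)·(3)·(2)/[(1)·(-1)·(-2)] = 15
L_2(7) = (5)·(4)·(2)/[(2)·(1)·(-1)] = -20
L_3(7) = (5)·(4)·(3)/[(3)·(2)·(1)] = 10
Sum: 7·(-4) + 1·(15) + 2·(-20) + (-7)·(10) = -123

-123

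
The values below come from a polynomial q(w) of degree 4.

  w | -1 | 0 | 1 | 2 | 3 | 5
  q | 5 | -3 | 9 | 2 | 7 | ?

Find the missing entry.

527

The 5 known values determine q uniquely (degree ≤ 4).
L_0(5) = (5)·(4)·(3)·(2)/[(-1)·(-2)·(-3)·(-4)] = 5
L_1(5) = (6)·(4)·(3)·(2)/[(1)·(-1)·(-2)·(-3)] = -24
L_2(5) = (6)·(5)·(3)·(2)/[(2)·(1)·(-1)·(-2)] = 45
L_3(5) = (6)·(5)·(4)·(2)/[(3)·(2)·(1)·(-1)] = -40
L_4(5) = (6)·(5)·(4)·(3)/[(4)·(3)·(2)·(1)] = 15
Sum: 5·(5) + (-3)·(-24) + 9·(45) + 2·(-40) + 7·(15) = 527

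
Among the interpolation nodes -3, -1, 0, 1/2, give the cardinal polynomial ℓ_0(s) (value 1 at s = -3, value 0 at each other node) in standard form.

ℓ_0(s) = (s + 1)s(s - 1/2) / [(-2)·(-3)·(-7/2)]
       = (s^3 + (1/2)s^2 - (1/2)s) / (-21)

ℓ_0(s) = -(1/21)s^3 - (1/42)s^2 + (1/42)s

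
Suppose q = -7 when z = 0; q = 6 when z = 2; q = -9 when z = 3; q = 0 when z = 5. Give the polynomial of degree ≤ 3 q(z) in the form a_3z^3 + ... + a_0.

Build the Lagrange basis polynomials:
L_0(z) = (z - 2)(z - 3)(z - 5) / [-30] = -(1/30)z^3 + (1/3)z^2 - (31/30)z + 1
L_1(z) = z(z - 3)(z - 5) / [6] = (1/6)z^3 - (4/3)z^2 + (5/2)z
L_2(z) = z(z - 2)(z - 5) / [-6] = -(1/6)z^3 + (7/6)z^2 - (5/3)z
L_3(z) = z(z - 2)(z - 3) / [30] = (1/30)z^3 - (1/6)z^2 + (1/5)z
q(z) = (-7)·L_0 + 6·L_1 + (-9)·L_2 + 0·L_3
  (-7)·L_0(z) = (7/30)z^3 - (7/3)z^2 + (217/30)z - 7
  6·L_1(z) = z^3 - 8z^2 + 15z
  (-9)·L_2(z) = (3/2)z^3 - (21/2)z^2 + 15z
  0·L_3(z) = 0
Adding term by term: (41/15)z^3 - (125/6)z^2 + (1117/30)z - 7

q(z) = (41/15)z^3 - (125/6)z^2 + (1117/30)z - 7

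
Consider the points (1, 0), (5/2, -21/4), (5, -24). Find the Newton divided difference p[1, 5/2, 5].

-1

p[1,5/2] = (-21/4 - 0) / (5/2 - 1) = -7/2
p[5/2,5] = (-24 - (-21/4)) / (5 - 5/2) = -15/2
p[1,5/2,5] = (-15/2 - (-7/2)) / (5 - 1) = -1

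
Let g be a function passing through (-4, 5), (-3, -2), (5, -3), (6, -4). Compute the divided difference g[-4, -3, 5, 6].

g[-4,-3] = (-2 - 5) / (-3 - (-4)) = -7
g[-3,5] = (-3 - (-2)) / (5 - (-3)) = -1/8
g[5,6] = (-4 - (-3)) / (6 - 5) = -1
g[-4,-3,5] = (-1/8 - (-7)) / (5 - (-4)) = 55/72
g[-3,5,6] = (-1 - (-1/8)) / (6 - (-3)) = -7/72
g[-4,-3,5,6] = (-7/72 - 55/72) / (6 - (-4)) = -31/360

-31/360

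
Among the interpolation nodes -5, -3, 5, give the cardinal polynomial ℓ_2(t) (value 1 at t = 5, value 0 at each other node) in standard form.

ℓ_2(t) = (1/80)t^2 + (1/10)t + 3/16

ℓ_2(t) = (t + 5)(t + 3) / [(10)·(8)]
       = (t^2 + 8t + 15) / (80)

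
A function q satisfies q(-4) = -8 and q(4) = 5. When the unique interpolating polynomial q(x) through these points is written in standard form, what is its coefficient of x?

13/8

The leading coefficient equals the top divided difference q[-4,4].
q[-4,4] = (5 - (-8)) / (4 - (-4)) = 13/8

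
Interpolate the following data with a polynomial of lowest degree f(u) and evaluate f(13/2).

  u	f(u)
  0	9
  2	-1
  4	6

1237/32

Using Newton's divided-difference form:
f[0,2] = (-1 - 9) / (2 - 0) = -5
f[2,4] = (6 - (-1)) / (4 - 2) = 7/2
f[0,2,4] = (7/2 - (-5)) / (4 - 0) = 17/8
f(13/2) = 9 + (-5)·(13/2) + (17/8)·(13/2)·(9/2) = 1237/32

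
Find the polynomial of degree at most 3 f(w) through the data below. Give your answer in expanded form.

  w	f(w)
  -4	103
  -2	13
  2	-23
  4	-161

L_0(w) = (w + 2)(w - 2)(w - 4) / [-96] = -(1/96)w^3 + (1/24)w^2 + (1/24)w - 1/6
L_1(w) = (w + 4)(w - 2)(w - 4) / [48] = (1/48)w^3 - (1/24)w^2 - (1/3)w + 2/3
L_2(w) = (w + 4)(w + 2)(w - 4) / [-48] = -(1/48)w^3 - (1/24)w^2 + (1/3)w + 2/3
L_3(w) = (w + 4)(w + 2)(w - 2) / [96] = (1/96)w^3 + (1/24)w^2 - (1/24)w - 1/6
f(w) = 103·L_0 + 13·L_1 + (-23)·L_2 + (-161)·L_3
  103·L_0(w) = -(103/96)w^3 + (103/24)w^2 + (103/24)w - 103/6
  13·L_1(w) = (13/48)w^3 - (13/24)w^2 - (13/3)w + 26/3
  (-23)·L_2(w) = (23/48)w^3 + (23/24)w^2 - (23/3)w - 46/3
  (-161)·L_3(w) = -(161/96)w^3 - (161/24)w^2 + (161/24)w + 161/6
Adding term by term: -2w^3 - 2w^2 - w + 3

f(w) = -2w^3 - 2w^2 - w + 3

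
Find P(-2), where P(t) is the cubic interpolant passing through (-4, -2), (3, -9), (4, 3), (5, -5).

Using Newton's divided-difference form:
P[-4,3] = (-9 - (-2)) / (3 - (-4)) = -1
P[3,4] = (3 - (-9)) / (4 - 3) = 12
P[4,5] = (-5 - 3) / (5 - 4) = -8
P[-4,3,4] = (12 - (-1)) / (4 - (-4)) = 13/8
P[3,4,5] = (-8 - 12) / (5 - 3) = -10
P[-4,3,4,5] = (-10 - 13/8) / (5 - (-4)) = -31/24
P(-2) = -2 + (-1)·(2) + (13/8)·(2)·(-5) + (-31/24)·(2)·(-5)·(-6) = -391/4

-391/4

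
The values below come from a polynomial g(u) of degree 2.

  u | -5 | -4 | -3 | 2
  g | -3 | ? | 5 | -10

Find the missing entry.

The 3 known values determine g uniquely (degree ≤ 2).
Evaluate each Lagrange basis at u = -4:
L_0(-4) = (-1)·(-6)/[(-2)·(-7)] = 3/7
L_1(-4) = (1)·(-6)/[(2)·(-5)] = 3/5
L_2(-4) = (1)·(-1)/[(7)·(5)] = -1/35
Sum: (-3)·(3/7) + 5·(3/5) + (-10)·(-1/35) = 2

2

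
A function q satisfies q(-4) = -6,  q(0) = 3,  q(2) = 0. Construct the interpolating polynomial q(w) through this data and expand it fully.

q(w) = -(5/8)w^2 - (1/4)w + 3

Newton's divided differences:
q[-4,0] = (3 - (-6)) / (0 - (-4)) = 9/4
q[0,2] = (0 - 3) / (2 - 0) = -3/2
q[-4,0,2] = (-3/2 - 9/4) / (2 - (-4)) = -5/8
q(w) = -6 + (9/4)·(w + 4) + (-5/8)·(w + 4)w
Expanding: q(w) = -(5/8)w^2 - (1/4)w + 3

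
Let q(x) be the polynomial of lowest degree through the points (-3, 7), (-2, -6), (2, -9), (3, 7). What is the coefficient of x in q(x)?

-27/20

Build the Lagrange basis polynomials:
L_0(x) = (x + 2)(x - 2)(x - 3) / [-30] = -(1/30)x^3 + (1/10)x^2 + (2/15)x - 2/5
L_1(x) = (x + 3)(x - 2)(x - 3) / [20] = (1/20)x^3 - (1/10)x^2 - (9/20)x + 9/10
L_2(x) = (x + 3)(x + 2)(x - 3) / [-20] = -(1/20)x^3 - (1/10)x^2 + (9/20)x + 9/10
L_3(x) = (x + 3)(x + 2)(x - 2) / [30] = (1/30)x^3 + (1/10)x^2 - (2/15)x - 2/5
q(x) = 7·L_0 + (-6)·L_1 + (-9)·L_2 + 7·L_3
Only the coefficient of x is needed; take it from each L_i and combine:
7·(2/15) + (-6)·(-9/20) + (-9)·(9/20) + 7·(-2/15) = -27/20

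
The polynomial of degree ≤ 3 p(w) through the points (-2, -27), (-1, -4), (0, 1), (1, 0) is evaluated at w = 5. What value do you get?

Using Newton's divided-difference form:
p[-2,-1] = (-4 - (-27)) / (-1 - (-2)) = 23
p[-1,0] = (1 - (-4)) / (0 - (-1)) = 5
p[0,1] = (0 - 1) / (1 - 0) = -1
p[-2,-1,0] = (5 - 23) / (0 - (-2)) = -9
p[-1,0,1] = (-1 - 5) / (1 - (-1)) = -3
p[-2,-1,0,1] = (-3 - (-9)) / (1 - (-2)) = 2
p(5) = -27 + 23·(7) + (-9)·(7)·(6) + 2·(7)·(6)·(5) = 176

176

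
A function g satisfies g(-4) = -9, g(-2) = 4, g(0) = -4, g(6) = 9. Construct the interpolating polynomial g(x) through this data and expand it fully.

L_0(x) = (x + 2)x(x - 6) / [-80] = -(1/80)x^3 + (1/20)x^2 + (3/20)x
L_1(x) = (x + 4)x(x - 6) / [32] = (1/32)x^3 - (1/16)x^2 - (3/4)x
L_2(x) = (x + 4)(x + 2)(x - 6) / [-48] = -(1/48)x^3 + (7/12)x + 1
L_3(x) = (x + 4)(x + 2)x / [480] = (1/480)x^3 + (1/80)x^2 + (1/60)x
g(x) = (-9)·L_0 + 4·L_1 + (-4)·L_2 + 9·L_3
  (-9)·L_0(x) = (9/80)x^3 - (9/20)x^2 - (27/20)x
  4·L_1(x) = (1/8)x^3 - (1/4)x^2 - 3x
  (-4)·L_2(x) = (1/12)x^3 - (7/3)x - 4
  9·L_3(x) = (3/160)x^3 + (9/80)x^2 + (3/20)x
Adding term by term: (163/480)x^3 - (47/80)x^2 - (98/15)x - 4

g(x) = (163/480)x^3 - (47/80)x^2 - (98/15)x - 4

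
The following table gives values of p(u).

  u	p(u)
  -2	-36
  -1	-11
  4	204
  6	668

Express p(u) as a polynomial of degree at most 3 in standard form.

p(u) = 3u^3 + 4u - 4

Newton's divided differences:
p[-2,-1] = (-11 - (-36)) / (-1 - (-2)) = 25
p[-1,4] = (204 - (-11)) / (4 - (-1)) = 43
p[4,6] = (668 - 204) / (6 - 4) = 232
p[-2,-1,4] = (43 - 25) / (4 - (-2)) = 3
p[-1,4,6] = (232 - 43) / (6 - (-1)) = 27
p[-2,-1,4,6] = (27 - 3) / (6 - (-2)) = 3
p(u) = -36 + 25·(u + 2) + 3·(u + 2)(u + 1) + 3·(u + 2)(u + 1)(u - 4)
Expanding: p(u) = 3u^3 + 4u - 4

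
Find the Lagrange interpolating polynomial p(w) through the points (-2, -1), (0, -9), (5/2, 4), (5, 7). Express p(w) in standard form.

p(w) = -(128/315)w^3 + (236/105)w^2 + (668/315)w - 9

L_0(w) = w(w - 5/2)(w - 5) / [-63] = -(1/63)w^3 + (5/42)w^2 - (25/126)w
L_1(w) = (w + 2)(w - 5/2)(w - 5) / [25] = (1/25)w^3 - (11/50)w^2 - (1/10)w + 1
L_2(w) = (w + 2)w(w - 5) / [-225/8] = -(8/225)w^3 + (8/75)w^2 + (16/45)w
L_3(w) = (w + 2)w(w - 5/2) / [175/2] = (2/175)w^3 - (1/175)w^2 - (2/35)w
p(w) = (-1)·L_0 + (-9)·L_1 + 4·L_2 + 7·L_3
  (-1)·L_0(w) = (1/63)w^3 - (5/42)w^2 + (25/126)w
  (-9)·L_1(w) = -(9/25)w^3 + (99/50)w^2 + (9/10)w - 9
  4·L_2(w) = -(32/225)w^3 + (32/75)w^2 + (64/45)w
  7·L_3(w) = (2/25)w^3 - (1/25)w^2 - (2/5)w
Adding term by term: -(128/315)w^3 + (236/105)w^2 + (668/315)w - 9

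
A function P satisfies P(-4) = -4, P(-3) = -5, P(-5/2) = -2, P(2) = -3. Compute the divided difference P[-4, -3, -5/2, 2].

-133/135

P[-4,-3] = (-5 - (-4)) / (-3 - (-4)) = -1
P[-3,-5/2] = (-2 - (-5)) / (-5/2 - (-3)) = 6
P[-5/2,2] = (-3 - (-2)) / (2 - (-5/2)) = -2/9
P[-4,-3,-5/2] = (6 - (-1)) / (-5/2 - (-4)) = 14/3
P[-3,-5/2,2] = (-2/9 - 6) / (2 - (-3)) = -56/45
P[-4,-3,-5/2,2] = (-56/45 - 14/3) / (2 - (-4)) = -133/135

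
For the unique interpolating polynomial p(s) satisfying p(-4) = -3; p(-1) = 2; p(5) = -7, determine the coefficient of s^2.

The leading coefficient equals the top divided difference p[-4,-1,5].
p[-4,-1] = (2 - (-3)) / (-1 - (-4)) = 5/3
p[-1,5] = (-7 - 2) / (5 - (-1)) = -3/2
p[-4,-1,5] = (-3/2 - 5/3) / (5 - (-4)) = -19/54

-19/54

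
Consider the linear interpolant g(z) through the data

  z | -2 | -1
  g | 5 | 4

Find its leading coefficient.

Build the Lagrange basis polynomials:
L_0(z) = (z + 1) / [-1] = -z - 1
L_1(z) = (z + 2) / [1] = z + 2
g(z) = 5·L_0 + 4·L_1
Only the coefficient of z is needed; take it from each L_i and combine:
5·(-1) + 4·(1) = -1

-1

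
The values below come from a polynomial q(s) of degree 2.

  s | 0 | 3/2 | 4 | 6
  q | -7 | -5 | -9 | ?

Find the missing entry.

The 3 known values determine q uniquely (degree ≤ 2).
Evaluate each Lagrange basis at s = 6:
L_0(6) = (9/2)·(2)/[(-3/2)·(-4)] = 3/2
L_1(6) = (6)·(2)/[(3/2)·(-5/2)] = -16/5
L_2(6) = (6)·(9/2)/[(4)·(5/2)] = 27/10
Sum: (-7)·(3/2) + (-5)·(-16/5) + (-9)·(27/10) = -94/5

-94/5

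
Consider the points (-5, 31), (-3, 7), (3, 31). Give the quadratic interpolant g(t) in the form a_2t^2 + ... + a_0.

g(t) = 2t^2 + 4t + 1

Build the Lagrange basis polynomials:
L_0(t) = (t + 3)(t - 3) / [16] = (1/16)t^2 - 9/16
L_1(t) = (t + 5)(t - 3) / [-12] = -(1/12)t^2 - (1/6)t + 5/4
L_2(t) = (t + 5)(t + 3) / [48] = (1/48)t^2 + (1/6)t + 5/16
g(t) = 31·L_0 + 7·L_1 + 31·L_2
  31·L_0(t) = (31/16)t^2 - 279/16
  7·L_1(t) = -(7/12)t^2 - (7/6)t + 35/4
  31·L_2(t) = (31/48)t^2 + (31/6)t + 155/16
Adding term by term: 2t^2 + 4t + 1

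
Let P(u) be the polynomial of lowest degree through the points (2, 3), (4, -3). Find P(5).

Evaluate each Lagrange basis at u = 5:
L_0(5) = (1)/[(-2)] = -1/2
L_1(5) = (3)/[(2)] = 3/2
Sum: 3·(-1/2) + (-3)·(3/2) = -6

-6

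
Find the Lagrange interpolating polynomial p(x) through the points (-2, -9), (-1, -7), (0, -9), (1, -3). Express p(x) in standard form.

L_0(x) = (x + 1)x(x - 1) / [-6] = -(1/6)x^3 + (1/6)x
L_1(x) = (x + 2)x(x - 1) / [2] = (1/2)x^3 + (1/2)x^2 - x
L_2(x) = (x + 2)(x + 1)(x - 1) / [-2] = -(1/2)x^3 - x^2 + (1/2)x + 1
L_3(x) = (x + 2)(x + 1)x / [6] = (1/6)x^3 + (1/2)x^2 + (1/3)x
p(x) = (-9)·L_0 + (-7)·L_1 + (-9)·L_2 + (-3)·L_3
  (-9)·L_0(x) = (3/2)x^3 - (3/2)x
  (-7)·L_1(x) = -(7/2)x^3 - (7/2)x^2 + 7x
  (-9)·L_2(x) = (9/2)x^3 + 9x^2 - (9/2)x - 9
  (-3)·L_3(x) = -(1/2)x^3 - (3/2)x^2 - x
Adding term by term: 2x^3 + 4x^2 - 9

p(x) = 2x^3 + 4x^2 - 9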